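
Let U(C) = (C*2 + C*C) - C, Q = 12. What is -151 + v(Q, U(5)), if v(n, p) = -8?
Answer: -159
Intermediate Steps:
U(C) = C + C² (U(C) = (2*C + C²) - C = (C² + 2*C) - C = C + C²)
-151 + v(Q, U(5)) = -151 - 8 = -159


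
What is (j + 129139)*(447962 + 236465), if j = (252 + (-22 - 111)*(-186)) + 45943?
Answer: 136934678744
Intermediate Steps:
j = 70933 (j = (252 - 133*(-186)) + 45943 = (252 + 24738) + 45943 = 24990 + 45943 = 70933)
(j + 129139)*(447962 + 236465) = (70933 + 129139)*(447962 + 236465) = 200072*684427 = 136934678744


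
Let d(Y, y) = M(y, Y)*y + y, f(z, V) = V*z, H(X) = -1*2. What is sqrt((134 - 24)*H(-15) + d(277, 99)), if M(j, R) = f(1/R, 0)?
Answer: 11*I ≈ 11.0*I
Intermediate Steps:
H(X) = -2
M(j, R) = 0 (M(j, R) = 0*(1/R) = 0/R = 0)
d(Y, y) = y (d(Y, y) = 0*y + y = 0 + y = y)
sqrt((134 - 24)*H(-15) + d(277, 99)) = sqrt((134 - 24)*(-2) + 99) = sqrt(110*(-2) + 99) = sqrt(-220 + 99) = sqrt(-121) = 11*I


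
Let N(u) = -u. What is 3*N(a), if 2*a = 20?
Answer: -30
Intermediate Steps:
a = 10 (a = (½)*20 = 10)
3*N(a) = 3*(-1*10) = 3*(-10) = -30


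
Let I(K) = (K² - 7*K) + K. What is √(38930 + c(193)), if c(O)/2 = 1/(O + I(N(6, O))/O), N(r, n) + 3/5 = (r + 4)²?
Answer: √13171216266278070/581662 ≈ 197.31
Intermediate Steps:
N(r, n) = -⅗ + (4 + r)² (N(r, n) = -⅗ + (r + 4)² = -⅗ + (4 + r)²)
I(K) = K² - 6*K
c(O) = 2/(O + 232099/(25*O)) (c(O) = 2/(O + ((-⅗ + (4 + 6)²)*(-6 + (-⅗ + (4 + 6)²)))/O) = 2/(O + ((-⅗ + 10²)*(-6 + (-⅗ + 10²)))/O) = 2/(O + ((-⅗ + 100)*(-6 + (-⅗ + 100)))/O) = 2/(O + (497*(-6 + 497/5)/5)/O) = 2/(O + ((497/5)*(467/5))/O) = 2/(O + 232099/(25*O)))
√(38930 + c(193)) = √(38930 + 50*193/(232099 + 25*193²)) = √(38930 + 50*193/(232099 + 25*37249)) = √(38930 + 50*193/(232099 + 931225)) = √(38930 + 50*193/1163324) = √(38930 + 50*193*(1/1163324)) = √(38930 + 4825/581662) = √(22644106485/581662) = √13171216266278070/581662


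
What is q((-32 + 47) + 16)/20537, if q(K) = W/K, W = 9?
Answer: 9/636647 ≈ 1.4137e-5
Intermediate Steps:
q(K) = 9/K
q((-32 + 47) + 16)/20537 = (9/((-32 + 47) + 16))/20537 = (9/(15 + 16))*(1/20537) = (9/31)*(1/20537) = 9/636647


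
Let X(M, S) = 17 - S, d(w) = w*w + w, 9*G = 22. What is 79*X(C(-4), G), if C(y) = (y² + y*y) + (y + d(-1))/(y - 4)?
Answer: 10349/9 ≈ 1149.9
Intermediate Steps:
G = 22/9 (G = (⅑)*22 = 22/9 ≈ 2.4444)
d(w) = w + w² (d(w) = w² + w = w + w²)
C(y) = 2*y² + y/(-4 + y) (C(y) = (y² + y*y) + (y - (1 - 1))/(y - 4) = (y² + y²) + (y - 1*0)/(-4 + y) = 2*y² + (y + 0)/(-4 + y) = 2*y² + y/(-4 + y))
79*X(C(-4), G) = 79*(17 - 1*22/9) = 79*(17 - 22/9) = 79*(131/9) = 10349/9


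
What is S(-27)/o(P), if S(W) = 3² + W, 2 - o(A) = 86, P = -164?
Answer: 3/14 ≈ 0.21429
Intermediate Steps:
o(A) = -84 (o(A) = 2 - 1*86 = 2 - 86 = -84)
S(W) = 9 + W
S(-27)/o(P) = (9 - 27)/(-84) = -18*(-1/84) = 3/14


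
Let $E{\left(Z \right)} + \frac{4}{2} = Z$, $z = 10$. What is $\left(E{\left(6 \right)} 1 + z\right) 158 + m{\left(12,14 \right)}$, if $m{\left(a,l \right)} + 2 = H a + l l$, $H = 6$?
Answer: $2478$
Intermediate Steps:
$E{\left(Z \right)} = -2 + Z$
$m{\left(a,l \right)} = -2 + l^{2} + 6 a$ ($m{\left(a,l \right)} = -2 + \left(6 a + l l\right) = -2 + \left(6 a + l^{2}\right) = -2 + \left(l^{2} + 6 a\right) = -2 + l^{2} + 6 a$)
$\left(E{\left(6 \right)} 1 + z\right) 158 + m{\left(12,14 \right)} = \left(\left(-2 + 6\right) 1 + 10\right) 158 + \left(-2 + 14^{2} + 6 \cdot 12\right) = \left(4 \cdot 1 + 10\right) 158 + \left(-2 + 196 + 72\right) = \left(4 + 10\right) 158 + 266 = 14 \cdot 158 + 266 = 2212 + 266 = 2478$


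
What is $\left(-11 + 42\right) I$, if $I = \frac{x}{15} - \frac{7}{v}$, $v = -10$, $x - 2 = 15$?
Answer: $\frac{341}{6} \approx 56.833$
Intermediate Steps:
$x = 17$ ($x = 2 + 15 = 17$)
$I = \frac{11}{6}$ ($I = \frac{17}{15} - \frac{7}{-10} = 17 \cdot \frac{1}{15} - - \frac{7}{10} = \frac{17}{15} + \frac{7}{10} = \frac{11}{6} \approx 1.8333$)
$\left(-11 + 42\right) I = \left(-11 + 42\right) \frac{11}{6} = 31 \cdot \frac{11}{6} = \frac{341}{6}$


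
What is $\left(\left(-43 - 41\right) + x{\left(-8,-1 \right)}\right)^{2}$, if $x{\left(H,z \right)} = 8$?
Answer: $5776$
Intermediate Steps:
$\left(\left(-43 - 41\right) + x{\left(-8,-1 \right)}\right)^{2} = \left(\left(-43 - 41\right) + 8\right)^{2} = \left(-84 + 8\right)^{2} = \left(-76\right)^{2} = 5776$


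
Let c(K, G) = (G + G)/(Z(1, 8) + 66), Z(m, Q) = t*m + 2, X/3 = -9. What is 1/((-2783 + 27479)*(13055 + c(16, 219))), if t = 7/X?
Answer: 1829/589973141016 ≈ 3.1001e-9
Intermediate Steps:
X = -27 (X = 3*(-9) = -27)
t = -7/27 (t = 7/(-27) = 7*(-1/27) = -7/27 ≈ -0.25926)
Z(m, Q) = 2 - 7*m/27 (Z(m, Q) = -7*m/27 + 2 = 2 - 7*m/27)
c(K, G) = 54*G/1829 (c(K, G) = (G + G)/((2 - 7/27*1) + 66) = (2*G)/((2 - 7/27) + 66) = (2*G)/(47/27 + 66) = (2*G)/(1829/27) = (2*G)*(27/1829) = 54*G/1829)
1/((-2783 + 27479)*(13055 + c(16, 219))) = 1/((-2783 + 27479)*(13055 + (54/1829)*219)) = 1/(24696*(13055 + 11826/1829)) = 1/(24696*(23889421/1829)) = 1/(589973141016/1829) = 1829/589973141016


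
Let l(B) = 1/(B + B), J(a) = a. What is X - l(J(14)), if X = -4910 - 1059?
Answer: -167133/28 ≈ -5969.0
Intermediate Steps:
X = -5969
l(B) = 1/(2*B)
X - l(J(14)) = -5969 - 1/(2*14) = -5969 - 1*1/28 = -5969 - 1/28 = -167133/28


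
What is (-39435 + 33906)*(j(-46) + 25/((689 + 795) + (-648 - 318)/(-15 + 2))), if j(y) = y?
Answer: 5150501247/20258 ≈ 2.5425e+5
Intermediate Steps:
(-39435 + 33906)*(j(-46) + 25/((689 + 795) + (-648 - 318)/(-15 + 2))) = (-39435 + 33906)*(-46 + 25/((689 + 795) + (-648 - 318)/(-15 + 2))) = -5529*(-46 + 25/(1484 - 966/(-13))) = -5529*(-46 + 25/(1484 - 966*(-1/13))) = -5529*(-46 + 25/(1484 + 966/13)) = -5529*(-46 + 25/(20258/13)) = -5529*(-46 + 25*(13/20258)) = -5529*(-46 + 325/20258) = -5529*(-931543/20258) = 5150501247/20258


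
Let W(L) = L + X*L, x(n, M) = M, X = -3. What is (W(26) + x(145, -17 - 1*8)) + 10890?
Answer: 10813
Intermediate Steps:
W(L) = -2*L (W(L) = L - 3*L = -2*L)
(W(26) + x(145, -17 - 1*8)) + 10890 = (-2*26 + (-17 - 1*8)) + 10890 = (-52 + (-17 - 8)) + 10890 = (-52 - 25) + 10890 = -77 + 10890 = 10813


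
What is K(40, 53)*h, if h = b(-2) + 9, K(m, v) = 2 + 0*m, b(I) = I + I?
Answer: 10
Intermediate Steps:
b(I) = 2*I
K(m, v) = 2 (K(m, v) = 2 + 0 = 2)
h = 5 (h = 2*(-2) + 9 = -4 + 9 = 5)
K(40, 53)*h = 2*5 = 10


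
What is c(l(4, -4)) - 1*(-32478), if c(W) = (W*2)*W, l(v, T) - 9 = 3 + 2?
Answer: 32870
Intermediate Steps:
l(v, T) = 14 (l(v, T) = 9 + (3 + 2) = 9 + 5 = 14)
c(W) = 2*W² (c(W) = (2*W)*W = 2*W²)
c(l(4, -4)) - 1*(-32478) = 2*14² - 1*(-32478) = 2*196 + 32478 = 392 + 32478 = 32870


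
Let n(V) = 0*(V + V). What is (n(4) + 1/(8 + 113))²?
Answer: 1/14641 ≈ 6.8301e-5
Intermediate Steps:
n(V) = 0 (n(V) = 0*(2*V) = 0)
(n(4) + 1/(8 + 113))² = (0 + 1/(8 + 113))² = (0 + 1/121)² = (1/121)² = 1/14641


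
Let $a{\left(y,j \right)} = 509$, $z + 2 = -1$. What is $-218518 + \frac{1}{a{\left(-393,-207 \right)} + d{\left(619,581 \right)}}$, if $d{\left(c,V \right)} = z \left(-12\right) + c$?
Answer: $- \frac{254354951}{1164} \approx -2.1852 \cdot 10^{5}$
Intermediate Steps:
$z = -3$ ($z = -2 - 1 = -3$)
$d{\left(c,V \right)} = 36 + c$ ($d{\left(c,V \right)} = \left(-3\right) \left(-12\right) + c = 36 + c$)
$-218518 + \frac{1}{a{\left(-393,-207 \right)} + d{\left(619,581 \right)}} = -218518 + \frac{1}{509 + \left(36 + 619\right)} = -218518 + \frac{1}{509 + 655} = -218518 + \frac{1}{1164} = - \frac{254354951}{1164}$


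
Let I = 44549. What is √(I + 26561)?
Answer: √71110 ≈ 266.66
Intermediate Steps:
√(I + 26561) = √(44549 + 26561) = √71110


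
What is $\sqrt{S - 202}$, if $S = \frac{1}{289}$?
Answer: $\frac{i \sqrt{58377}}{17} \approx 14.213 i$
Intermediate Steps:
$S = \frac{1}{289} \approx 0.0034602$
$\sqrt{S - 202} = \sqrt{\frac{1}{289} - 202} = \sqrt{- \frac{58377}{289}} = \frac{i \sqrt{58377}}{17}$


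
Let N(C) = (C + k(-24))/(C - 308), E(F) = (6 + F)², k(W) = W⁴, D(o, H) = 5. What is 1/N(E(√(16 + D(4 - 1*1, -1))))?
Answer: -27764369/36704378955 + 1328336*√21/36704378955 ≈ -0.00059059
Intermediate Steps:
N(C) = (331776 + C)/(-308 + C) (N(C) = (C + (-24)⁴)/(C - 308) = (C + 331776)/(-308 + C) = (331776 + C)/(-308 + C))
1/N(E(√(16 + D(4 - 1*1, -1)))) = 1/((331776 + (6 + √(16 + 5))²)/(-308 + (6 + √(16 + 5))²)) = 1/((331776 + (6 + √21)²)/(-308 + (6 + √21)²)) = (-308 + (6 + √21)²)/(331776 + (6 + √21)²)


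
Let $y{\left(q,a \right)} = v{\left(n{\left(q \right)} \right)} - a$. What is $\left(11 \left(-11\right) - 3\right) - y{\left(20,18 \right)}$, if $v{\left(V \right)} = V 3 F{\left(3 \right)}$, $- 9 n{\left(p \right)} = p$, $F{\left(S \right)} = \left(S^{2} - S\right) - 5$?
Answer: $- \frac{298}{3} \approx -99.333$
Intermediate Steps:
$F{\left(S \right)} = -5 + S^{2} - S$
$n{\left(p \right)} = - \frac{p}{9}$
$v{\left(V \right)} = 3 V$ ($v{\left(V \right)} = V 3 \left(-5 + 3^{2} - 3\right) = 3 V \left(-5 + 9 - 3\right) = 3 V 1 = 3 V$)
$y{\left(q,a \right)} = - a - \frac{q}{3}$ ($y{\left(q,a \right)} = 3 \left(- \frac{q}{9}\right) - a = - \frac{q}{3} - a = - a - \frac{q}{3}$)
$\left(11 \left(-11\right) - 3\right) - y{\left(20,18 \right)} = \left(11 \left(-11\right) - 3\right) - \left(\left(-1\right) 18 - \frac{20}{3}\right) = \left(-121 - 3\right) - \left(-18 - \frac{20}{3}\right) = -124 - - \frac{74}{3} = -124 + \frac{74}{3} = - \frac{298}{3}$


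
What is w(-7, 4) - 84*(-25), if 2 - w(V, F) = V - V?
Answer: 2102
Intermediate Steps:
w(V, F) = 2 (w(V, F) = 2 - (V - V) = 2 - 1*0 = 2 + 0 = 2)
w(-7, 4) - 84*(-25) = 2 - 84*(-25) = 2 + 2100 = 2102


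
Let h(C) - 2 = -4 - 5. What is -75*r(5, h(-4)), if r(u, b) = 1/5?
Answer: -15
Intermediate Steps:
h(C) = -7 (h(C) = 2 + (-4 - 5) = 2 - 9 = -7)
r(u, b) = ⅕
-75*r(5, h(-4)) = -75*⅕ = -15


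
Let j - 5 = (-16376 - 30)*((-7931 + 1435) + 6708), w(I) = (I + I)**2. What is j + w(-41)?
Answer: -3471343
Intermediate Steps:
w(I) = 4*I**2 (w(I) = (2*I)**2 = 4*I**2)
j = -3478067 (j = 5 + (-16376 - 30)*((-7931 + 1435) + 6708) = 5 - 16406*(-6496 + 6708) = 5 - 16406*212 = 5 - 3478072 = -3478067)
j + w(-41) = -3478067 + 4*(-41)**2 = -3478067 + 4*1681 = -3478067 + 6724 = -3471343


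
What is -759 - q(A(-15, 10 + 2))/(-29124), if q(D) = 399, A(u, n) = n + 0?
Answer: -7368239/9708 ≈ -758.99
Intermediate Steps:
A(u, n) = n
-759 - q(A(-15, 10 + 2))/(-29124) = -759 - 399/(-29124) = -759 - 399*(-1)/29124 = -759 - 1*(-133/9708) = -759 + 133/9708 = -7368239/9708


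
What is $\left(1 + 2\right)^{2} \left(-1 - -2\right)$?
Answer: $9$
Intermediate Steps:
$\left(1 + 2\right)^{2} \left(-1 - -2\right) = 3^{2} \left(-1 + 2\right) = 9 \cdot 1 = 9$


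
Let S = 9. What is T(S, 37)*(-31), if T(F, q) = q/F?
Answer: -1147/9 ≈ -127.44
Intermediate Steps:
T(S, 37)*(-31) = (37/9)*(-31) = -1147/9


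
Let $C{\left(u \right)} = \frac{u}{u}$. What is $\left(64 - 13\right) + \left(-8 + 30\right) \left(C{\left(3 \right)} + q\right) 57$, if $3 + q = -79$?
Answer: $-101523$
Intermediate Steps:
$q = -82$ ($q = -3 - 79 = -82$)
$C{\left(u \right)} = 1$
$\left(64 - 13\right) + \left(-8 + 30\right) \left(C{\left(3 \right)} + q\right) 57 = \left(64 - 13\right) + \left(-8 + 30\right) \left(1 - 82\right) 57 = \left(64 - 13\right) + 22 \left(-81\right) 57 = 51 - 101574 = -101523$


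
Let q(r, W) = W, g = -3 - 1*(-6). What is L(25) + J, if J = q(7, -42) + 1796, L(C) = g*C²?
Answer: 3629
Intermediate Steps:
g = 3 (g = -3 + 6 = 3)
L(C) = 3*C²
J = 1754 (J = -42 + 1796 = 1754)
L(25) + J = 3*25² + 1754 = 3*625 + 1754 = 1875 + 1754 = 3629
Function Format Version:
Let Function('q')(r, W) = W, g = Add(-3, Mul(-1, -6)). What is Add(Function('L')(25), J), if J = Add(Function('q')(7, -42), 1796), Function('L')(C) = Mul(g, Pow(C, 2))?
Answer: 3629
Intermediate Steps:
g = 3 (g = Add(-3, 6) = 3)
Function('L')(C) = Mul(3, Pow(C, 2))
J = 1754 (J = Add(-42, 1796) = 1754)
Add(Function('L')(25), J) = Add(Mul(3, Pow(25, 2)), 1754) = Add(Mul(3, 625), 1754) = Add(1875, 1754) = 3629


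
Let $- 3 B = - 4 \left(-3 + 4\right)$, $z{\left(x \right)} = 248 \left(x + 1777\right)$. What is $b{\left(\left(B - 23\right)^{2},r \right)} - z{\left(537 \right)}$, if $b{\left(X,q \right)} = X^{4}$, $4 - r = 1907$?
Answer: $\frac{318641047716433}{6561} \approx 4.8566 \cdot 10^{10}$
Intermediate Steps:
$r = -1903$ ($r = 4 - 1907 = -1903$)
$z{\left(x \right)} = 440696 + 248 x$ ($z{\left(x \right)} = 248 \left(1777 + x\right) = 440696 + 248 x$)
$B = \frac{4}{3}$ ($B = - \frac{\left(-4\right) \left(-3 + 4\right)}{3} = - \frac{\left(-4\right) 1}{3} = \left(- \frac{1}{3}\right) \left(-4\right) = \frac{4}{3} \approx 1.3333$)
$b{\left(\left(B - 23\right)^{2},r \right)} - z{\left(537 \right)} = \left(\left(\frac{4}{3} - 23\right)^{2}\right)^{4} - \left(440696 + 248 \cdot 537\right) = \left(\left(- \frac{65}{3}\right)^{2}\right)^{4} - \left(440696 + 133176\right) = \left(\frac{4225}{9}\right)^{4} - 573872 = \frac{318644812890625}{6561} - 573872 = \frac{318641047716433}{6561}$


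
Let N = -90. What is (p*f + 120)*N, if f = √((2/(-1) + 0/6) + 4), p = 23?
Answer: -10800 - 2070*√2 ≈ -13727.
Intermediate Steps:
f = √2 (f = √((2*(-1) + 0*(⅙)) + 4) = √((-2 + 0) + 4) = √(-2 + 4) = √2 ≈ 1.4142)
(p*f + 120)*N = (23*√2 + 120)*(-90) = (120 + 23*√2)*(-90) = -10800 - 2070*√2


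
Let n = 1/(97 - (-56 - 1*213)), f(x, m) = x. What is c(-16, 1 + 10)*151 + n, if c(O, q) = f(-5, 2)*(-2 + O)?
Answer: 4973941/366 ≈ 13590.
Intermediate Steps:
c(O, q) = 10 - 5*O (c(O, q) = -5*(-2 + O) = 10 - 5*O)
n = 1/366 (n = 1/(97 - (-56 - 213)) = 1/(97 - 1*(-269)) = 1/(97 + 269) = 1/366 ≈ 0.0027322)
c(-16, 1 + 10)*151 + n = (10 - 5*(-16))*151 + 1/366 = (10 + 80)*151 + 1/366 = 90*151 + 1/366 = 13590 + 1/366 = 4973941/366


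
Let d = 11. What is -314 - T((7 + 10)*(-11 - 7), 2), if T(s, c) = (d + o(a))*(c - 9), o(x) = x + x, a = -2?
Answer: -265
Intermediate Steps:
o(x) = 2*x
T(s, c) = -63 + 7*c (T(s, c) = (11 + 2*(-2))*(c - 9) = (11 - 4)*(-9 + c) = 7*(-9 + c) = -63 + 7*c)
-314 - T((7 + 10)*(-11 - 7), 2) = -314 - (-63 + 7*2) = -314 - (-63 + 14) = -314 - 1*(-49) = -314 + 49 = -265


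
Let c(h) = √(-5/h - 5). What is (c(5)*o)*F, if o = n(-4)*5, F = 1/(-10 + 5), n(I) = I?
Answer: 4*I*√6 ≈ 9.798*I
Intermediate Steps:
F = -⅕ (F = 1/(-5) = -⅕ ≈ -0.20000)
o = -20 (o = -4*5 = -20)
c(h) = √(-5 - 5/h)
(c(5)*o)*F = ((√5*√((-1 - 1*5)/5))*(-20))*(-⅕) = ((√5*√((-1 - 5)/5))*(-20))*(-⅕) = ((√5*√((⅕)*(-6)))*(-20))*(-⅕) = ((√5*√(-6/5))*(-20))*(-⅕) = ((√5*(I*√30/5))*(-20))*(-⅕) = ((I*√6)*(-20))*(-⅕) = -20*I*√6*(-⅕) = 4*I*√6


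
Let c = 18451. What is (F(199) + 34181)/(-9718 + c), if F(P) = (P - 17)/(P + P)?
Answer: 2267370/579289 ≈ 3.9141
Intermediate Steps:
F(P) = (-17 + P)/(2*P) (F(P) = (-17 + P)/((2*P)) = (-17 + P)*(1/(2*P)) = (-17 + P)/(2*P))
(F(199) + 34181)/(-9718 + c) = ((1/2)*(-17 + 199)/199 + 34181)/(-9718 + 18451) = ((1/2)*(1/199)*182 + 34181)/8733 = (91/199 + 34181)*(1/8733) = (6802110/199)*(1/8733) = 2267370/579289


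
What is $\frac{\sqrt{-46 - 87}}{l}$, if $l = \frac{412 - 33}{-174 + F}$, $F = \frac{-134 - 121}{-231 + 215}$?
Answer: $- \frac{2529 i \sqrt{133}}{6064} \approx - 4.8097 i$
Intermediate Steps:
$F = \frac{255}{16}$ ($F = - \frac{255}{-16} = \left(-255\right) \left(- \frac{1}{16}\right) = \frac{255}{16} \approx 15.938$)
$l = - \frac{6064}{2529}$ ($l = \frac{412 - 33}{-174 + \frac{255}{16}} = \frac{379}{- \frac{2529}{16}} = 379 \left(- \frac{16}{2529}\right) = - \frac{6064}{2529} \approx -2.3978$)
$\frac{\sqrt{-46 - 87}}{l} = \frac{\sqrt{-46 - 87}}{- \frac{6064}{2529}} = \sqrt{-133} \left(- \frac{2529}{6064}\right) = i \sqrt{133} \left(- \frac{2529}{6064}\right) = - \frac{2529 i \sqrt{133}}{6064}$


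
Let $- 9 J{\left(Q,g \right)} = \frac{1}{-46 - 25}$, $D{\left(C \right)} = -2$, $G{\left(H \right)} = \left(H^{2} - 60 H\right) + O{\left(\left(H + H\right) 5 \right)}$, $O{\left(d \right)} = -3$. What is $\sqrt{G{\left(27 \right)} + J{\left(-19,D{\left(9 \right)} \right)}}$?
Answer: $\frac{i \sqrt{40559815}}{213} \approx 29.9 i$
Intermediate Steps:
$G{\left(H \right)} = -3 + H^{2} - 60 H$ ($G{\left(H \right)} = \left(H^{2} - 60 H\right) - 3 = -3 + H^{2} - 60 H$)
$J{\left(Q,g \right)} = \frac{1}{639}$ ($J{\left(Q,g \right)} = - \frac{1}{9 \left(-46 - 25\right)} = - \frac{1}{9 \left(-71\right)} = \left(- \frac{1}{9}\right) \left(- \frac{1}{71}\right) = \frac{1}{639}$)
$\sqrt{G{\left(27 \right)} + J{\left(-19,D{\left(9 \right)} \right)}} = \sqrt{\left(-3 + 27^{2} - 1620\right) + \frac{1}{639}} = \sqrt{\left(-3 + 729 - 1620\right) + \frac{1}{639}} = \sqrt{-894 + \frac{1}{639}} = \sqrt{- \frac{571265}{639}} = \frac{i \sqrt{40559815}}{213}$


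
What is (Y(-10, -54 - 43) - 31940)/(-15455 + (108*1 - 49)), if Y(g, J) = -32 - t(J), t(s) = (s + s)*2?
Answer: 2632/1283 ≈ 2.0514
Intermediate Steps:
t(s) = 4*s (t(s) = (2*s)*2 = 4*s)
Y(g, J) = -32 - 4*J
(Y(-10, -54 - 43) - 31940)/(-15455 + (108*1 - 49)) = ((-32 - 4*(-54 - 43)) - 31940)/(-15455 + (108*1 - 49)) = ((-32 - 4*(-97)) - 31940)/(-15455 + (108 - 49)) = ((-32 + 388) - 31940)/(-15455 + 59) = (356 - 31940)/(-15396) = -31584*(-1/15396) = 2632/1283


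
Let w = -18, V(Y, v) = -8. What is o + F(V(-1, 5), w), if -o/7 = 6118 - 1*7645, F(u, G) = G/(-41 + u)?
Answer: 523779/49 ≈ 10689.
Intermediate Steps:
F(u, G) = G/(-41 + u)
o = 10689 (o = -7*(6118 - 1*7645) = -7*(6118 - 7645) = -7*(-1527) = 10689)
o + F(V(-1, 5), w) = 10689 - 18/(-41 - 8) = 10689 - 18/(-49) = 10689 - 18*(-1/49) = 10689 + 18/49 = 523779/49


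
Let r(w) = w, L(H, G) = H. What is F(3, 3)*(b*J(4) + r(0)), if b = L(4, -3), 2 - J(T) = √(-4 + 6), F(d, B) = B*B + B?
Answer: 96 - 48*√2 ≈ 28.118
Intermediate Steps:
F(d, B) = B + B² (F(d, B) = B² + B = B + B²)
J(T) = 2 - √2 (J(T) = 2 - √(-4 + 6) = 2 - √2)
b = 4
F(3, 3)*(b*J(4) + r(0)) = (3*(1 + 3))*(4*(2 - √2) + 0) = (3*4)*((8 - 4*√2) + 0) = 12*(8 - 4*√2) = 96 - 48*√2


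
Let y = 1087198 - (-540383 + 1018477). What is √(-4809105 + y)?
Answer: I*√4200001 ≈ 2049.4*I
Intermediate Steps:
y = 609104 (y = 1087198 - 1*478094 = 1087198 - 478094 = 609104)
√(-4809105 + y) = √(-4809105 + 609104) = √(-4200001) = I*√4200001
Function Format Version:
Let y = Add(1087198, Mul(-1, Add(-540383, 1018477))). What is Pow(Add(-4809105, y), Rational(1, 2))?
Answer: Mul(I, Pow(4200001, Rational(1, 2))) ≈ Mul(2049.4, I)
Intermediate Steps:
y = 609104 (y = Add(1087198, Mul(-1, 478094)) = Add(1087198, -478094) = 609104)
Pow(Add(-4809105, y), Rational(1, 2)) = Pow(Add(-4809105, 609104), Rational(1, 2)) = Pow(-4200001, Rational(1, 2)) = Mul(I, Pow(4200001, Rational(1, 2)))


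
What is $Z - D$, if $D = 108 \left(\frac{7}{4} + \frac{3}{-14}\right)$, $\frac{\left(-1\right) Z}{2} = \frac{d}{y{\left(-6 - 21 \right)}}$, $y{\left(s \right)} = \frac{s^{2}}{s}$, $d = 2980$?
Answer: $\frac{10373}{189} \approx 54.884$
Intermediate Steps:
$y{\left(s \right)} = s$
$Z = \frac{5960}{27}$ ($Z = - 2 \frac{2980}{-6 - 21} = - 2 \frac{2980}{-27} = - 2 \cdot 2980 \left(- \frac{1}{27}\right) = \left(-2\right) \left(- \frac{2980}{27}\right) = \frac{5960}{27} \approx 220.74$)
$D = \frac{1161}{7}$ ($D = 108 \left(7 \cdot \frac{1}{4} + 3 \left(- \frac{1}{14}\right)\right) = 108 \left(\frac{7}{4} - \frac{3}{14}\right) = 108 \cdot \frac{43}{28} = \frac{1161}{7} \approx 165.86$)
$Z - D = \frac{5960}{27} - \frac{1161}{7} = \frac{10373}{189}$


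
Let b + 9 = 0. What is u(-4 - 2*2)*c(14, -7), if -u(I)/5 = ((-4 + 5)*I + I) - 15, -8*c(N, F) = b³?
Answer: 112995/8 ≈ 14124.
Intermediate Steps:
b = -9 (b = -9 + 0 = -9)
c(N, F) = 729/8 (c(N, F) = -⅛*(-9)³ = -⅛*(-729) = 729/8)
u(I) = 75 - 10*I (u(I) = -5*(((-4 + 5)*I + I) - 15) = -5*((1*I + I) - 15) = -5*((I + I) - 15) = -5*(2*I - 15) = -5*(-15 + 2*I) = 75 - 10*I)
u(-4 - 2*2)*c(14, -7) = (75 - 10*(-4 - 2*2))*(729/8) = (75 - 10*(-4 - 4))*(729/8) = (75 - 10*(-8))*(729/8) = (75 + 80)*(729/8) = 155*(729/8) = 112995/8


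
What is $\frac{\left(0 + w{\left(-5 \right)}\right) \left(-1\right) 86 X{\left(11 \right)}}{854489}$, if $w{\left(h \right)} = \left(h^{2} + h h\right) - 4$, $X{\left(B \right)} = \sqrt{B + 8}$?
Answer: $- \frac{3956 \sqrt{19}}{854489} \approx -0.02018$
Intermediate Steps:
$X{\left(B \right)} = \sqrt{8 + B}$
$w{\left(h \right)} = -4 + 2 h^{2}$ ($w{\left(h \right)} = \left(h^{2} + h^{2}\right) - 4 = 2 h^{2} - 4 = -4 + 2 h^{2}$)
$\frac{\left(0 + w{\left(-5 \right)}\right) \left(-1\right) 86 X{\left(11 \right)}}{854489} = \frac{\left(0 - \left(4 - 2 \left(-5\right)^{2}\right)\right) \left(-1\right) 86 \sqrt{8 + 11}}{854489} = \left(0 + \left(-4 + 2 \cdot 25\right)\right) \left(-1\right) 86 \sqrt{19} \cdot \frac{1}{854489} = \left(0 + \left(-4 + 50\right)\right) \left(-1\right) 86 \sqrt{19} \cdot \frac{1}{854489} = \left(0 + 46\right) \left(-1\right) 86 \sqrt{19} \cdot \frac{1}{854489} = 46 \left(-1\right) 86 \sqrt{19} \cdot \frac{1}{854489} = \left(-46\right) 86 \sqrt{19} \cdot \frac{1}{854489} = - 3956 \sqrt{19} \cdot \frac{1}{854489} = - \frac{3956 \sqrt{19}}{854489}$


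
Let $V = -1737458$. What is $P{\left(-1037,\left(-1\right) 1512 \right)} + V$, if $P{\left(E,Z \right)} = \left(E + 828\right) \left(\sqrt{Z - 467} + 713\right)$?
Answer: $-1886475 - 209 i \sqrt{1979} \approx -1.8865 \cdot 10^{6} - 9297.6 i$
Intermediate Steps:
$P{\left(E,Z \right)} = \left(713 + \sqrt{-467 + Z}\right) \left(828 + E\right)$ ($P{\left(E,Z \right)} = \left(828 + E\right) \left(\sqrt{-467 + Z} + 713\right) = \left(828 + E\right) \left(713 + \sqrt{-467 + Z}\right) = \left(713 + \sqrt{-467 + Z}\right) \left(828 + E\right)$)
$P{\left(-1037,\left(-1\right) 1512 \right)} + V = \left(590364 + 713 \left(-1037\right) + 828 \sqrt{-467 - 1512} - 1037 \sqrt{-467 - 1512}\right) - 1737458 = \left(590364 - 739381 + 828 \sqrt{-467 - 1512} - 1037 \sqrt{-467 - 1512}\right) - 1737458 = \left(590364 - 739381 + 828 \sqrt{-1979} - 1037 \sqrt{-1979}\right) - 1737458 = \left(590364 - 739381 + 828 i \sqrt{1979} - 1037 i \sqrt{1979}\right) - 1737458 = \left(-149017 - 209 i \sqrt{1979}\right) - 1737458 = -1886475 - 209 i \sqrt{1979}$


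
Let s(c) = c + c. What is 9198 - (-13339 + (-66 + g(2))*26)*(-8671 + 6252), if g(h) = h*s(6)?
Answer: -34899391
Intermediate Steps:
s(c) = 2*c
g(h) = 12*h (g(h) = h*(2*6) = h*12 = 12*h)
9198 - (-13339 + (-66 + g(2))*26)*(-8671 + 6252) = 9198 - (-13339 + (-66 + 12*2)*26)*(-8671 + 6252) = 9198 - (-13339 + (-66 + 24)*26)*(-2419) = 9198 - (-13339 - 42*26)*(-2419) = 9198 - (-13339 - 1092)*(-2419) = 9198 - (-14431)*(-2419) = 9198 - 1*34908589 = 9198 - 34908589 = -34899391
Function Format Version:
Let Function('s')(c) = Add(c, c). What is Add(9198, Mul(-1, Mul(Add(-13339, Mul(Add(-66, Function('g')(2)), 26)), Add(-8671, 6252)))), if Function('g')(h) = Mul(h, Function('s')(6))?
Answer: -34899391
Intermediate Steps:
Function('s')(c) = Mul(2, c)
Function('g')(h) = Mul(12, h) (Function('g')(h) = Mul(h, Mul(2, 6)) = Mul(h, 12) = Mul(12, h))
Add(9198, Mul(-1, Mul(Add(-13339, Mul(Add(-66, Function('g')(2)), 26)), Add(-8671, 6252)))) = Add(9198, Mul(-1, Mul(Add(-13339, Mul(Add(-66, Mul(12, 2)), 26)), Add(-8671, 6252)))) = Add(9198, Mul(-1, Mul(Add(-13339, Mul(Add(-66, 24), 26)), -2419))) = Add(9198, Mul(-1, Mul(Add(-13339, Mul(-42, 26)), -2419))) = Add(9198, Mul(-1, Mul(Add(-13339, -1092), -2419))) = Add(9198, Mul(-1, Mul(-14431, -2419))) = Add(9198, Mul(-1, 34908589)) = Add(9198, -34908589) = -34899391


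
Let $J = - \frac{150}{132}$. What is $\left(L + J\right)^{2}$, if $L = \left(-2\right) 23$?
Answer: $\frac{1075369}{484} \approx 2221.8$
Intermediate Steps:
$L = -46$
$J = - \frac{25}{22}$ ($J = \left(-150\right) \frac{1}{132} = - \frac{25}{22} \approx -1.1364$)
$\left(L + J\right)^{2} = \left(-46 - \frac{25}{22}\right)^{2} = \left(- \frac{1037}{22}\right)^{2} = \frac{1075369}{484}$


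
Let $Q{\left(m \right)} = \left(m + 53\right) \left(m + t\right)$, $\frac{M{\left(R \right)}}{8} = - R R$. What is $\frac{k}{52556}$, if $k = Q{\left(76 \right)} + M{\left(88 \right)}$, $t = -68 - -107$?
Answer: $- \frac{6731}{7508} \approx -0.89651$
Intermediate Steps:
$t = 39$ ($t = -68 + 107 = 39$)
$M{\left(R \right)} = - 8 R^{2}$ ($M{\left(R \right)} = 8 - R R = 8 \left(- R^{2}\right) = - 8 R^{2}$)
$Q{\left(m \right)} = \left(39 + m\right) \left(53 + m\right)$ ($Q{\left(m \right)} = \left(m + 53\right) \left(m + 39\right) = \left(53 + m\right) \left(39 + m\right) = \left(39 + m\right) \left(53 + m\right)$)
$k = -47117$ ($k = \left(2067 + 76^{2} + 92 \cdot 76\right) - 8 \cdot 88^{2} = \left(2067 + 5776 + 6992\right) - 61952 = 14835 - 61952 = -47117$)
$\frac{k}{52556} = - \frac{47117}{52556} = \left(-47117\right) \frac{1}{52556} = - \frac{6731}{7508}$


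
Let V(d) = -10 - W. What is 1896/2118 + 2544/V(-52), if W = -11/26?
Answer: -7756716/29299 ≈ -264.74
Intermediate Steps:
W = -11/26 (W = -11*1/26 = -11/26 ≈ -0.42308)
V(d) = -249/26 (V(d) = -10 - 1*(-11/26) = -10 + 11/26 = -249/26)
1896/2118 + 2544/V(-52) = 1896/2118 + 2544/(-249/26) = 1896*(1/2118) + 2544*(-26/249) = 316/353 - 22048/83 = -7756716/29299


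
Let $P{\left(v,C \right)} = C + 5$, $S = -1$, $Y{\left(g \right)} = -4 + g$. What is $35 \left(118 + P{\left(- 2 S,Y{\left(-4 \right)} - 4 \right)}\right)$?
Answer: $3885$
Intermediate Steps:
$P{\left(v,C \right)} = 5 + C$
$35 \left(118 + P{\left(- 2 S,Y{\left(-4 \right)} - 4 \right)}\right) = 35 \left(118 + \left(5 - 12\right)\right) = 35 \left(118 - 7\right) = 35 \cdot 111 = 3885$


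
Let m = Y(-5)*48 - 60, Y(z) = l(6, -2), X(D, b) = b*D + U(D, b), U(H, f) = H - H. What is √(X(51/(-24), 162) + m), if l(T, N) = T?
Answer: I*√465/2 ≈ 10.782*I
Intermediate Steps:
U(H, f) = 0
X(D, b) = D*b (X(D, b) = b*D + 0 = D*b + 0 = D*b)
Y(z) = 6
m = 228 (m = 6*48 - 60 = 288 - 60 = 228)
√(X(51/(-24), 162) + m) = √((51/(-24))*162 + 228) = √((51*(-1/24))*162 + 228) = √(-17/8*162 + 228) = √(-1377/4 + 228) = √(-465/4) = I*√465/2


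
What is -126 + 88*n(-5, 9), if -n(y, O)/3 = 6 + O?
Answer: -4086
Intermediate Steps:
n(y, O) = -18 - 3*O (n(y, O) = -3*(6 + O) = -18 - 3*O)
-126 + 88*n(-5, 9) = -126 + 88*(-18 - 3*9) = -126 + 88*(-18 - 27) = -126 + 88*(-45) = -126 - 3960 = -4086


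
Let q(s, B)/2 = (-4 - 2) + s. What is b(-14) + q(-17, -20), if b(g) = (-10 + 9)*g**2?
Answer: -242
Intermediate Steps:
q(s, B) = -12 + 2*s (q(s, B) = 2*((-4 - 2) + s) = 2*(-6 + s) = -12 + 2*s)
b(g) = -g**2
b(-14) + q(-17, -20) = -1*(-14)**2 + (-12 + 2*(-17)) = -1*196 + (-12 - 34) = -196 - 46 = -242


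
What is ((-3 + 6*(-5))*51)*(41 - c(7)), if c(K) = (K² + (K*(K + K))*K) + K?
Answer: 1179783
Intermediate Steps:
c(K) = K + K² + 2*K³ (c(K) = (K² + (K*(2*K))*K) + K = (K² + (2*K²)*K) + K = (K² + 2*K³) + K = K + K² + 2*K³)
((-3 + 6*(-5))*51)*(41 - c(7)) = ((-3 + 6*(-5))*51)*(41 - 7*(1 + 7 + 2*7²)) = ((-3 - 30)*51)*(41 - 7*(1 + 7 + 2*49)) = (-33*51)*(41 - 7*(1 + 7 + 98)) = -1683*(41 - 7*106) = -1683*(41 - 1*742) = -1683*(41 - 742) = -1683*(-701) = 1179783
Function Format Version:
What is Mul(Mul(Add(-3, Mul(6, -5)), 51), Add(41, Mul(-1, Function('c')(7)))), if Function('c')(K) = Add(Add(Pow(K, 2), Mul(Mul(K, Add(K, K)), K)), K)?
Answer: 1179783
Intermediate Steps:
Function('c')(K) = Add(K, Pow(K, 2), Mul(2, Pow(K, 3))) (Function('c')(K) = Add(Add(Pow(K, 2), Mul(Mul(K, Mul(2, K)), K)), K) = Add(Add(Pow(K, 2), Mul(Mul(2, Pow(K, 2)), K)), K) = Add(Add(Pow(K, 2), Mul(2, Pow(K, 3))), K) = Add(K, Pow(K, 2), Mul(2, Pow(K, 3))))
Mul(Mul(Add(-3, Mul(6, -5)), 51), Add(41, Mul(-1, Function('c')(7)))) = Mul(Mul(Add(-3, Mul(6, -5)), 51), Add(41, Mul(-1, Mul(7, Add(1, 7, Mul(2, Pow(7, 2))))))) = Mul(Mul(Add(-3, -30), 51), Add(41, Mul(-1, Mul(7, Add(1, 7, Mul(2, 49)))))) = Mul(Mul(-33, 51), Add(41, Mul(-1, Mul(7, Add(1, 7, 98))))) = Mul(-1683, Add(41, Mul(-1, Mul(7, 106)))) = Mul(-1683, Add(41, Mul(-1, 742))) = Mul(-1683, Add(41, -742)) = Mul(-1683, -701) = 1179783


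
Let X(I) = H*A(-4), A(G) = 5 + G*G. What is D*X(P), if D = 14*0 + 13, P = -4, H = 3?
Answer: 819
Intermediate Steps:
A(G) = 5 + G²
X(I) = 63 (X(I) = 3*(5 + (-4)²) = 3*(5 + 16) = 3*21 = 63)
D = 13 (D = 0 + 13 = 13)
D*X(P) = 13*63 = 819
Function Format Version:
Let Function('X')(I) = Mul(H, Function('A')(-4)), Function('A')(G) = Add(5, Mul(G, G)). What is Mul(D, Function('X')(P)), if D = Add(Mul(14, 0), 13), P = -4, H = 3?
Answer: 819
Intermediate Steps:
Function('A')(G) = Add(5, Pow(G, 2))
Function('X')(I) = 63 (Function('X')(I) = Mul(3, Add(5, Pow(-4, 2))) = Mul(3, Add(5, 16)) = Mul(3, 21) = 63)
D = 13 (D = Add(0, 13) = 13)
Mul(D, Function('X')(P)) = Mul(13, 63) = 819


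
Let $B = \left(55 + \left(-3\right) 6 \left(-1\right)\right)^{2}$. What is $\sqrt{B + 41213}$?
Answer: $\sqrt{46542} \approx 215.74$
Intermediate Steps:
$B = 5329$ ($B = \left(55 - -18\right)^{2} = \left(55 + 18\right)^{2} = 73^{2} = 5329$)
$\sqrt{B + 41213} = \sqrt{5329 + 41213} = \sqrt{46542}$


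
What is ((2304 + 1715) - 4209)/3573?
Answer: -190/3573 ≈ -0.053177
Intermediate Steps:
((2304 + 1715) - 4209)/3573 = (4019 - 4209)*(1/3573) = -190*1/3573 = -190/3573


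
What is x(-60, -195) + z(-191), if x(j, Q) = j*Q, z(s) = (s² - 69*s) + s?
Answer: 61169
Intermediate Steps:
z(s) = s² - 68*s
x(j, Q) = Q*j
x(-60, -195) + z(-191) = -195*(-60) - 191*(-68 - 191) = 11700 - 191*(-259) = 11700 + 49469 = 61169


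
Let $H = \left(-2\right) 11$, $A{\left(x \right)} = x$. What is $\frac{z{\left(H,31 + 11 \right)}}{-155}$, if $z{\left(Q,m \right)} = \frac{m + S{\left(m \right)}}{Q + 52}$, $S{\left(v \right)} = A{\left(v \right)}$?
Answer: $- \frac{14}{775} \approx -0.018065$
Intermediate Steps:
$S{\left(v \right)} = v$
$H = -22$
$z{\left(Q,m \right)} = \frac{2 m}{52 + Q}$ ($z{\left(Q,m \right)} = \frac{m + m}{Q + 52} = \frac{2 m}{52 + Q}$)
$\frac{z{\left(H,31 + 11 \right)}}{-155} = \frac{2 \left(31 + 11\right) \frac{1}{52 - 22}}{-155} = - \frac{2 \cdot 42 \cdot \frac{1}{30}}{155} = \left(- \frac{1}{155}\right) \frac{14}{5} = - \frac{14}{775}$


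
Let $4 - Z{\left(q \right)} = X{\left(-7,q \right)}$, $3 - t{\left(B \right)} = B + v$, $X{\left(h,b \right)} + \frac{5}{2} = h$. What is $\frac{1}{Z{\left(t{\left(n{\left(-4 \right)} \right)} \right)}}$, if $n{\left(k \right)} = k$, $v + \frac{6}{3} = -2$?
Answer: $\frac{2}{27} \approx 0.074074$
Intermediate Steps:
$v = -4$ ($v = -2 - 2 = -4$)
$X{\left(h,b \right)} = - \frac{5}{2} + h$
$t{\left(B \right)} = 7 - B$ ($t{\left(B \right)} = 3 - \left(B - 4\right) = 3 - \left(-4 + B\right) = 7 - B$)
$Z{\left(q \right)} = \frac{27}{2}$ ($Z{\left(q \right)} = 4 - \left(- \frac{5}{2} - 7\right) = 4 - - \frac{19}{2} = 4 + \frac{19}{2} = \frac{27}{2}$)
$\frac{1}{Z{\left(t{\left(n{\left(-4 \right)} \right)} \right)}} = \frac{1}{\frac{27}{2}} = \frac{2}{27}$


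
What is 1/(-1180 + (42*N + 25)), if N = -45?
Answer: -1/3045 ≈ -0.00032841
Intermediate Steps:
1/(-1180 + (42*N + 25)) = 1/(-1180 + (42*(-45) + 25)) = 1/(-1180 + (-1890 + 25)) = 1/(-1180 - 1865) = 1/(-3045) = -1/3045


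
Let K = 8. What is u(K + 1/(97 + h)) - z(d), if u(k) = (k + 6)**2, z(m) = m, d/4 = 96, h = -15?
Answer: -1261815/6724 ≈ -187.66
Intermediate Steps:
d = 384 (d = 4*96 = 384)
u(k) = (6 + k)**2
u(K + 1/(97 + h)) - z(d) = (6 + (8 + 1/(97 - 15)))**2 - 1*384 = (6 + (8 + 1/82))**2 - 384 = (6 + 657/82)**2 - 384 = (1149/82)**2 - 384 = 1320201/6724 - 384 = -1261815/6724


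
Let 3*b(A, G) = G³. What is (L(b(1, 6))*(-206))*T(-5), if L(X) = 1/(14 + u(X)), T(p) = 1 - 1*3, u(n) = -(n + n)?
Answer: -206/65 ≈ -3.1692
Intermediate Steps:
u(n) = -2*n
T(p) = -2 (T(p) = 1 - 3 = -2)
b(A, G) = G³/3
L(X) = 1/(14 - 2*X)
(L(b(1, 6))*(-206))*T(-5) = (-1/(-14 + 2*((⅓)*6³))*(-206))*(-2) = (-1/(-14 + 2*((⅓)*216))*(-206))*(-2) = (-1/(-14 + 2*72)*(-206))*(-2) = (-1/(-14 + 144)*(-206))*(-2) = (-1/130*(-206))*(-2) = (-1*1/130*(-206))*(-2) = -1/130*(-206)*(-2) = (103/65)*(-2) = -206/65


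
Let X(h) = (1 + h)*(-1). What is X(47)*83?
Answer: -3984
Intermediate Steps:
X(h) = -1 - h
X(47)*83 = (-1 - 1*47)*83 = (-1 - 47)*83 = -48*83 = -3984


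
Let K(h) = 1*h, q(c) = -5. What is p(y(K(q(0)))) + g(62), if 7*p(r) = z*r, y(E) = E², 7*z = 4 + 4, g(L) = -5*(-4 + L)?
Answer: -14010/49 ≈ -285.92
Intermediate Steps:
g(L) = 20 - 5*L
z = 8/7 (z = (4 + 4)/7 = (⅐)*8 = 8/7 ≈ 1.1429)
K(h) = h
p(r) = 8*r/49 (p(r) = (8*r/7)/7 = 8*r/49)
p(y(K(q(0)))) + g(62) = (8/49)*(-5)² + (20 - 5*62) = (8/49)*25 + (20 - 310) = 200/49 - 290 = -14010/49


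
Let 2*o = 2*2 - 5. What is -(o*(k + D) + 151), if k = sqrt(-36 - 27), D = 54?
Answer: -124 + 3*I*sqrt(7)/2 ≈ -124.0 + 3.9686*I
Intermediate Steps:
k = 3*I*sqrt(7) (k = sqrt(-63) = 3*I*sqrt(7) ≈ 7.9373*I)
o = -1/2 (o = (2*2 - 5)/2 = (4 - 5)/2 = (1/2)*(-1) = -1/2 ≈ -0.50000)
-(o*(k + D) + 151) = -(-(3*I*sqrt(7) + 54)/2 + 151) = -(-(54 + 3*I*sqrt(7))/2 + 151) = -((-27 - 3*I*sqrt(7)/2) + 151) = -(124 - 3*I*sqrt(7)/2) = -124 + 3*I*sqrt(7)/2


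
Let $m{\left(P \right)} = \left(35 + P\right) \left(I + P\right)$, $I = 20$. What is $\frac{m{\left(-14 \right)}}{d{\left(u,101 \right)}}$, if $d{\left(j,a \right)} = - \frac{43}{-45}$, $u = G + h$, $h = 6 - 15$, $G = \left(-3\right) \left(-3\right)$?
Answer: $\frac{5670}{43} \approx 131.86$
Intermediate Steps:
$m{\left(P \right)} = \left(20 + P\right) \left(35 + P\right)$ ($m{\left(P \right)} = \left(35 + P\right) \left(20 + P\right) = \left(20 + P\right) \left(35 + P\right)$)
$G = 9$
$h = -9$
$u = 0$ ($u = 9 - 9 = 0$)
$d{\left(j,a \right)} = \frac{43}{45}$ ($d{\left(j,a \right)} = \left(-43\right) \left(- \frac{1}{45}\right) = \frac{43}{45}$)
$\frac{m{\left(-14 \right)}}{d{\left(u,101 \right)}} = \frac{700 + \left(-14\right)^{2} + 55 \left(-14\right)}{\frac{43}{45}} = \left(700 + 196 - 770\right) \frac{45}{43} = 126 \cdot \frac{45}{43} = \frac{5670}{43}$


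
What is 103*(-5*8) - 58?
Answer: -4178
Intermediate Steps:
103*(-5*8) - 58 = 103*(-40) - 58 = -4120 - 58 = -4178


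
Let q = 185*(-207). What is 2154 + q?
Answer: -36141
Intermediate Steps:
q = -38295
2154 + q = 2154 - 38295 = -36141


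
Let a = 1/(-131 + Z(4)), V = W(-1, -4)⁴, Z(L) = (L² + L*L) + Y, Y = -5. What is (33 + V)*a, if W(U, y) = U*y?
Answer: -289/104 ≈ -2.7788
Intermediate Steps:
Z(L) = -5 + 2*L² (Z(L) = (L² + L*L) - 5 = (L² + L²) - 5 = 2*L² - 5 = -5 + 2*L²)
V = 256 (V = (-1*(-4))⁴ = 4⁴ = 256)
a = -1/104 (a = 1/(-131 + (-5 + 2*4²)) = 1/(-131 + (-5 + 2*16)) = 1/(-131 + (-5 + 32)) = 1/(-131 + 27) = 1/(-104) = -1/104 ≈ -0.0096154)
(33 + V)*a = (33 + 256)*(-1/104) = 289*(-1/104) = -289/104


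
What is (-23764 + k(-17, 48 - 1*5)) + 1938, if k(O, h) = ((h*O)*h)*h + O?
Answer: -1373462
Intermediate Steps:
k(O, h) = O + O*h**3 (k(O, h) = ((O*h)*h)*h + O = (O*h**2)*h + O = O*h**3 + O = O + O*h**3)
(-23764 + k(-17, 48 - 1*5)) + 1938 = (-23764 - 17*(1 + (48 - 1*5)**3)) + 1938 = (-23764 - 17*(1 + (48 - 5)**3)) + 1938 = (-23764 - 17*(1 + 43**3)) + 1938 = (-23764 - 17*(1 + 79507)) + 1938 = (-23764 - 17*79508) + 1938 = (-23764 - 1351636) + 1938 = -1375400 + 1938 = -1373462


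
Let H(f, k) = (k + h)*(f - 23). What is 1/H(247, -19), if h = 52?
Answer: 1/7392 ≈ 0.00013528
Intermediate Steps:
H(f, k) = (-23 + f)*(52 + k) (H(f, k) = (k + 52)*(f - 23) = (52 + k)*(-23 + f) = (-23 + f)*(52 + k))
1/H(247, -19) = 1/(-1196 - 23*(-19) + 52*247 + 247*(-19)) = 1/(-1196 + 437 + 12844 - 4693) = 1/7392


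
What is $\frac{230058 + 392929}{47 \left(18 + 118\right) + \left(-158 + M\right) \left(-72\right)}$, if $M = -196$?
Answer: $\frac{622987}{31880} \approx 19.542$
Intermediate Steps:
$\frac{230058 + 392929}{47 \left(18 + 118\right) + \left(-158 + M\right) \left(-72\right)} = \frac{230058 + 392929}{47 \left(18 + 118\right) + \left(-158 - 196\right) \left(-72\right)} = \frac{622987}{47 \cdot 136 - -25488} = \frac{622987}{6392 + 25488} = \frac{622987}{31880}$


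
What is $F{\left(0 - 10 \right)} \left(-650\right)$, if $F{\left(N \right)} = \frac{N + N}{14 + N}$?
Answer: $3250$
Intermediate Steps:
$F{\left(N \right)} = \frac{2 N}{14 + N}$
$F{\left(0 - 10 \right)} \left(-650\right) = \frac{2 \left(0 - 10\right)}{14 + \left(0 - 10\right)} \left(-650\right) = 2 \left(-10\right) \frac{1}{14 - 10} \left(-650\right) = 2 \left(-10\right) \frac{1}{4} \left(-650\right) = \left(-5\right) \left(-650\right) = 3250$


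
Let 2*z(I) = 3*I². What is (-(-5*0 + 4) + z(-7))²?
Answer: 19321/4 ≈ 4830.3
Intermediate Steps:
z(I) = 3*I²/2 (z(I) = (3*I²)/2 = 3*I²/2)
(-(-5*0 + 4) + z(-7))² = (-(-5*0 + 4) + (3/2)*(-7)²)² = (-(0 + 4) + (3/2)*49)² = (-1*4 + 147/2)² = (-4 + 147/2)² = (139/2)² = 19321/4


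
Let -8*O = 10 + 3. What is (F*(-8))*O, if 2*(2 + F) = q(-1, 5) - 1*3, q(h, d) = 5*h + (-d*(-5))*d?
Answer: 1469/2 ≈ 734.50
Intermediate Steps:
q(h, d) = 5*h + 5*d² (q(h, d) = 5*h + (5*d)*d = 5*h + 5*d²)
F = 113/2 (F = -2 + ((5*(-1) + 5*5²) - 1*3)/2 = -2 + ((-5 + 5*25) - 3)/2 = -2 + ((-5 + 125) - 3)/2 = -2 + (120 - 3)/2 = -2 + (½)*117 = -2 + 117/2 = 113/2 ≈ 56.500)
O = -13/8 (O = -(10 + 3)/8 = -⅛*13 = -13/8 ≈ -1.6250)
(F*(-8))*O = ((113/2)*(-8))*(-13/8) = -452*(-13/8) = 1469/2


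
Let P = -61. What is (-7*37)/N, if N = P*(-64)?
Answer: -259/3904 ≈ -0.066342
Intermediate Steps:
N = 3904 (N = -61*(-64) = 3904)
(-7*37)/N = -7*37/3904 = -259*1/3904 = -259/3904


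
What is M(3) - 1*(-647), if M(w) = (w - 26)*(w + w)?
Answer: 509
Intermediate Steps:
M(w) = 2*w*(-26 + w) (M(w) = (-26 + w)*(2*w) = 2*w*(-26 + w))
M(3) - 1*(-647) = 2*3*(-26 + 3) - 1*(-647) = 2*3*(-23) + 647 = -138 + 647 = 509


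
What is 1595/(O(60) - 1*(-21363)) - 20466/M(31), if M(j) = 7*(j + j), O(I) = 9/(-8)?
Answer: -349199923/7416843 ≈ -47.082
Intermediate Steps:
O(I) = -9/8 (O(I) = 9*(-⅛) = -9/8)
M(j) = 14*j (M(j) = 7*(2*j) = 14*j)
1595/(O(60) - 1*(-21363)) - 20466/M(31) = 1595/(-9/8 - 1*(-21363)) - 20466/(14*31) = 1595/(-9/8 + 21363) - 20466/434 = 1595/(170895/8) - 20466*1/434 = 1595*(8/170895) - 10233/217 = 2552/34179 - 10233/217 = -349199923/7416843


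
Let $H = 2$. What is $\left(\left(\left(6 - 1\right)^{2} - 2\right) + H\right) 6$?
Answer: $150$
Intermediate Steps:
$\left(\left(\left(6 - 1\right)^{2} - 2\right) + H\right) 6 = \left(\left(\left(6 - 1\right)^{2} - 2\right) + 2\right) 6 = \left(\left(5^{2} - 2\right) + 2\right) 6 = \left(\left(25 - 2\right) + 2\right) 6 = \left(23 + 2\right) 6 = 25 \cdot 6 = 150$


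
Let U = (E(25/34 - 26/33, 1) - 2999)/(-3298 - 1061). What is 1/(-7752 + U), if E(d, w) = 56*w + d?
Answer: -4890798/37910163991 ≈ -0.00012901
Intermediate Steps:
E(d, w) = d + 56*w
U = 3302105/4890798 (U = (((25/34 - 26/33) + 56*1) - 2999)/(-3298 - 1061) = (((25*(1/34) - 26*1/33) + 56) - 2999)/(-4359) = (((25/34 - 26/33) + 56) - 2999)*(-1/4359) = ((-59/1122 + 56) - 2999)*(-1/4359) = (62773/1122 - 2999)*(-1/4359) = -3302105/1122*(-1/4359) = 3302105/4890798 ≈ 0.67517)
1/(-7752 + U) = 1/(-7752 + 3302105/4890798) = 1/(-37910163991/4890798) = -4890798/37910163991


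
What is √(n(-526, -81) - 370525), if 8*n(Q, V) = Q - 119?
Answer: I*√5929690/4 ≈ 608.77*I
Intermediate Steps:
n(Q, V) = -119/8 + Q/8 (n(Q, V) = (Q - 119)/8 = (-119 + Q)/8 = -119/8 + Q/8)
√(n(-526, -81) - 370525) = √((-119/8 + (⅛)*(-526)) - 370525) = √((-119/8 - 263/4) - 370525) = √(-645/8 - 370525) = √(-2964845/8) = I*√5929690/4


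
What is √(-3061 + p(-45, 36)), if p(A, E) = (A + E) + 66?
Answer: 2*I*√751 ≈ 54.809*I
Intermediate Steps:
p(A, E) = 66 + A + E
√(-3061 + p(-45, 36)) = √(-3061 + (66 - 45 + 36)) = √(-3061 + 57) = √(-3004) = 2*I*√751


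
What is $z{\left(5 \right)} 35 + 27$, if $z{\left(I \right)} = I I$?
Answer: $902$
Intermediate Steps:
$z{\left(I \right)} = I^{2}$
$z{\left(5 \right)} 35 + 27 = 5^{2} \cdot 35 + 27 = 25 \cdot 35 + 27 = 875 + 27 = 902$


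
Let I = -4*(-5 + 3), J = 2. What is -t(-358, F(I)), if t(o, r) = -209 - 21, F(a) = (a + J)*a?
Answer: 230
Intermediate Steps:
I = 8 (I = -4*(-2) = 8)
F(a) = a*(2 + a) (F(a) = (a + 2)*a = (2 + a)*a = a*(2 + a))
t(o, r) = -230
-t(-358, F(I)) = -1*(-230) = 230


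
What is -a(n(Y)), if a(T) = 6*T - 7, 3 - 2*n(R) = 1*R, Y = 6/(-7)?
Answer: -32/7 ≈ -4.5714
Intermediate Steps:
Y = -6/7 (Y = 6*(-⅐) = -6/7 ≈ -0.85714)
n(R) = 3/2 - R/2
a(T) = -7 + 6*T
-a(n(Y)) = -(-7 + 6*(3/2 - ½*(-6/7))) = -(-7 + 6*(3/2 + 3/7)) = -(-7 + 6*(27/14)) = -(-7 + 81/7) = -1*32/7 = -32/7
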